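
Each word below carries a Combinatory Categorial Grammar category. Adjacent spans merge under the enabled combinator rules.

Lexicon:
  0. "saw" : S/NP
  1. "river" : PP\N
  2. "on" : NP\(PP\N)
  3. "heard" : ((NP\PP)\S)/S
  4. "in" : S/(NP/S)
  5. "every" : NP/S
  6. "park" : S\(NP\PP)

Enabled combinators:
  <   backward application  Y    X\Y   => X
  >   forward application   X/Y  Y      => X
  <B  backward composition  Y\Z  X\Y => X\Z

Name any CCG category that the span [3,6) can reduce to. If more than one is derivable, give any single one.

[0,7] S   <
  [0,6] NP\PP   <
    [0,3] S   >
      [0,1] "saw" : S/NP
      [1,3] NP   <
        [1,2] "river" : PP\N
        [2,3] "on" : NP\(PP\N)
    [3,6] (NP\PP)\S   >
      [3,4] "heard" : ((NP\PP)\S)/S
      [4,6] S   >
        [4,5] "in" : S/(NP/S)
        [5,6] "every" : NP/S
  [6,7] "park" : S\(NP\PP)

(NP\PP)\S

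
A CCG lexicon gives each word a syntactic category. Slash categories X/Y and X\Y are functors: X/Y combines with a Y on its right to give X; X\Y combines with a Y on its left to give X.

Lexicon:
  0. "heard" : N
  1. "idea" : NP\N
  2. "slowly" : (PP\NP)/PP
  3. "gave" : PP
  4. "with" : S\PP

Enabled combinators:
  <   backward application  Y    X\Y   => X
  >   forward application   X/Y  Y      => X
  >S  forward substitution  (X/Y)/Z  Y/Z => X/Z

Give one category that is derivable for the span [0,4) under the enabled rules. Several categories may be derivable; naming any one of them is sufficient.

[0,5] S   <
  [0,4] PP   <
    [0,2] NP   <
      [0,1] "heard" : N
      [1,2] "idea" : NP\N
    [2,4] PP\NP   >
      [2,3] "slowly" : (PP\NP)/PP
      [3,4] "gave" : PP
  [4,5] "with" : S\PP

PP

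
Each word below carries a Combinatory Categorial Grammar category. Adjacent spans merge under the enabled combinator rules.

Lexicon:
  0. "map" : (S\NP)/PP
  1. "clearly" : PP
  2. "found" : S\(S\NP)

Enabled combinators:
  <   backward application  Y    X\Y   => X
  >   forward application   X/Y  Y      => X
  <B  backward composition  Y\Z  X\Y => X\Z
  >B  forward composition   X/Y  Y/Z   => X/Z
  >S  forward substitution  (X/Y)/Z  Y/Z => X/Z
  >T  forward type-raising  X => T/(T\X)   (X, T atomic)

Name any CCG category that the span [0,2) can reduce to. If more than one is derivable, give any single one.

[0,3] S   <
  [0,2] S\NP   >
    [0,1] "map" : (S\NP)/PP
    [1,2] "clearly" : PP
  [2,3] "found" : S\(S\NP)

S\NP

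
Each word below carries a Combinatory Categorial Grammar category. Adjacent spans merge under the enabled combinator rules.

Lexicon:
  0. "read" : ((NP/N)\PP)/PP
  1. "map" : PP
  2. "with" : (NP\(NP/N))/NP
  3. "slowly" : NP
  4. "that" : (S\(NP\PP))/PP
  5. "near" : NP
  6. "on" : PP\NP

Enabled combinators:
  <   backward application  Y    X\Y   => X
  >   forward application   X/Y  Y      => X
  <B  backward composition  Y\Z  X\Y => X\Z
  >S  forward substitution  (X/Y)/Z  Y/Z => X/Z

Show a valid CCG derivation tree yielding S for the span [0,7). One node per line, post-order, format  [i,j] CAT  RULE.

[0,1] ((NP/N)\PP)/PP  lex  "read"
[1,2] PP  lex  "map"
[0,2] (NP/N)\PP  >  k=1
[2,3] (NP\(NP/N))/NP  lex  "with"
[3,4] NP  lex  "slowly"
[2,4] NP\(NP/N)  >  k=3
[0,4] NP\PP  <B  k=2
[4,5] (S\(NP\PP))/PP  lex  "that"
[5,6] NP  lex  "near"
[6,7] PP\NP  lex  "on"
[5,7] PP  <  k=6
[4,7] S\(NP\PP)  >  k=5
[0,7] S  <  k=4

[0,7] S   <
  [0,4] NP\PP   <B
    [0,2] (NP/N)\PP   >
      [0,1] "read" : ((NP/N)\PP)/PP
      [1,2] "map" : PP
    [2,4] NP\(NP/N)   >
      [2,3] "with" : (NP\(NP/N))/NP
      [3,4] "slowly" : NP
  [4,7] S\(NP\PP)   >
    [4,5] "that" : (S\(NP\PP))/PP
    [5,7] PP   <
      [5,6] "near" : NP
      [6,7] "on" : PP\NP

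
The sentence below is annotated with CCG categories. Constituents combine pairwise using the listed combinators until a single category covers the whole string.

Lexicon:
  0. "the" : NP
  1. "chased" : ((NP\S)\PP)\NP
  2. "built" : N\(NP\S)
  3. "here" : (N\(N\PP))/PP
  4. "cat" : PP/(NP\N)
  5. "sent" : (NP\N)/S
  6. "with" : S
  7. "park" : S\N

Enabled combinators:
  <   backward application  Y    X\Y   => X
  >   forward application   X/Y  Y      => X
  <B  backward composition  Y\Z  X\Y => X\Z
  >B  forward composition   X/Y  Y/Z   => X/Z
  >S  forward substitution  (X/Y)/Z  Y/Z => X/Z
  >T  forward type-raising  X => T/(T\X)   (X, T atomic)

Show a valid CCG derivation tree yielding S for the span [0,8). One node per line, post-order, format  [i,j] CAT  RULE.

[0,1] NP  lex  "the"
[1,2] ((NP\S)\PP)\NP  lex  "chased"
[0,2] (NP\S)\PP  <  k=1
[2,3] N\(NP\S)  lex  "built"
[0,3] N\PP  <B  k=2
[3,4] (N\(N\PP))/PP  lex  "here"
[4,5] PP/(NP\N)  lex  "cat"
[5,6] (NP\N)/S  lex  "sent"
[6,7] S  lex  "with"
[5,7] NP\N  >  k=6
[4,7] PP  >  k=5
[3,7] N\(N\PP)  >  k=4
[0,7] N  <  k=3
[7,8] S\N  lex  "park"
[0,8] S  <  k=7

[0,8] S   <
  [0,7] N   <
    [0,3] N\PP   <B
      [0,2] (NP\S)\PP   <
        [0,1] "the" : NP
        [1,2] "chased" : ((NP\S)\PP)\NP
      [2,3] "built" : N\(NP\S)
    [3,7] N\(N\PP)   >
      [3,4] "here" : (N\(N\PP))/PP
      [4,7] PP   >
        [4,5] "cat" : PP/(NP\N)
        [5,7] NP\N   >
          [5,6] "sent" : (NP\N)/S
          [6,7] "with" : S
  [7,8] "park" : S\N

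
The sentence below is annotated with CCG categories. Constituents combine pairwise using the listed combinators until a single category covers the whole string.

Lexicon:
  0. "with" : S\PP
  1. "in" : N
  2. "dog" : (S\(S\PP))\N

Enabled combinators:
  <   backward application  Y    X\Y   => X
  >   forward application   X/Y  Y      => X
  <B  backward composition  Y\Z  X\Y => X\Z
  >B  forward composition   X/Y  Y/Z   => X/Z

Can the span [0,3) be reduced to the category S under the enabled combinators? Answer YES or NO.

YES

[0,3] S   <
  [0,1] "with" : S\PP
  [1,3] S\(S\PP)   <
    [1,2] "in" : N
    [2,3] "dog" : (S\(S\PP))\N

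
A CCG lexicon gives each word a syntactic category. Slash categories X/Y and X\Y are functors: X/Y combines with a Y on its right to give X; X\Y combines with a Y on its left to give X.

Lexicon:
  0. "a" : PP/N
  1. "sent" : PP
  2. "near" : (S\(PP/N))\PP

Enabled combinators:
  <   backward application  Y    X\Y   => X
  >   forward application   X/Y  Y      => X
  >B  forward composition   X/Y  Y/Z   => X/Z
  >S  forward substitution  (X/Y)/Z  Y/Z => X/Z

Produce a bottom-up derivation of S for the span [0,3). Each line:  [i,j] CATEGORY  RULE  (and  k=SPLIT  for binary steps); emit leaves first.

[0,3] S   <
  [0,1] "a" : PP/N
  [1,3] S\(PP/N)   <
    [1,2] "sent" : PP
    [2,3] "near" : (S\(PP/N))\PP

[0,1] PP/N  lex  "a"
[1,2] PP  lex  "sent"
[2,3] (S\(PP/N))\PP  lex  "near"
[1,3] S\(PP/N)  <  k=2
[0,3] S  <  k=1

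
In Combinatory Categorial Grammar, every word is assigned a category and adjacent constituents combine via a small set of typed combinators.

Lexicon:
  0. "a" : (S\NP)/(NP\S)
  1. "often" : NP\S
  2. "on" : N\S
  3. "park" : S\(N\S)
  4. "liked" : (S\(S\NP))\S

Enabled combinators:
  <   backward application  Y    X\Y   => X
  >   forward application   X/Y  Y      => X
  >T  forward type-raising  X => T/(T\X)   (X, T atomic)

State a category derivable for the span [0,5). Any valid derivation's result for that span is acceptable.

S

[0,5] S   <
  [0,2] S\NP   >
    [0,1] "a" : (S\NP)/(NP\S)
    [1,2] "often" : NP\S
  [2,5] S\(S\NP)   <
    [2,4] S   <
      [2,3] "on" : N\S
      [3,4] "park" : S\(N\S)
    [4,5] "liked" : (S\(S\NP))\S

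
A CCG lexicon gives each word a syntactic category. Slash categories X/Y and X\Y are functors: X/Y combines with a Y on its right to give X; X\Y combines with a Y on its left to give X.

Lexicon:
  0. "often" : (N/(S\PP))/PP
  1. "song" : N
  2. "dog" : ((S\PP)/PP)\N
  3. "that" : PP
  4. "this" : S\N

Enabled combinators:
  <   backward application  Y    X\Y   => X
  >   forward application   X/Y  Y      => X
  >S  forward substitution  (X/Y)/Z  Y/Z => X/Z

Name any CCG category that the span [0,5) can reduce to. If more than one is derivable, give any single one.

[0,5] S   <
  [0,4] N   >
    [0,3] N/PP   >S
      [0,1] "often" : (N/(S\PP))/PP
      [1,3] (S\PP)/PP   <
        [1,2] "song" : N
        [2,3] "dog" : ((S\PP)/PP)\N
    [3,4] "that" : PP
  [4,5] "this" : S\N

S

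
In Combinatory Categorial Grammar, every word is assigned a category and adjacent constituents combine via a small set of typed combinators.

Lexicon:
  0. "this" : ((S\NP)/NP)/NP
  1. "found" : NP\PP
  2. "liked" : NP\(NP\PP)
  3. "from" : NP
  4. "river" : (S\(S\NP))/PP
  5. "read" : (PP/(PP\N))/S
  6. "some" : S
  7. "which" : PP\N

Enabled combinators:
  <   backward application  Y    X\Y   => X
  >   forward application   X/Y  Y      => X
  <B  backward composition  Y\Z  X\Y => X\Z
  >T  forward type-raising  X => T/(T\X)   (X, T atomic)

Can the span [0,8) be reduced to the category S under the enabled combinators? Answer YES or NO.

YES

[0,8] S   <
  [0,4] S\NP   >
    [0,3] (S\NP)/NP   >
      [0,1] "this" : ((S\NP)/NP)/NP
      [1,3] NP   <
        [1,2] "found" : NP\PP
        [2,3] "liked" : NP\(NP\PP)
    [3,4] "from" : NP
  [4,8] S\(S\NP)   >
    [4,5] "river" : (S\(S\NP))/PP
    [5,8] PP   >
      [5,7] PP/(PP\N)   >
        [5,6] "read" : (PP/(PP\N))/S
        [6,7] "some" : S
      [7,8] "which" : PP\N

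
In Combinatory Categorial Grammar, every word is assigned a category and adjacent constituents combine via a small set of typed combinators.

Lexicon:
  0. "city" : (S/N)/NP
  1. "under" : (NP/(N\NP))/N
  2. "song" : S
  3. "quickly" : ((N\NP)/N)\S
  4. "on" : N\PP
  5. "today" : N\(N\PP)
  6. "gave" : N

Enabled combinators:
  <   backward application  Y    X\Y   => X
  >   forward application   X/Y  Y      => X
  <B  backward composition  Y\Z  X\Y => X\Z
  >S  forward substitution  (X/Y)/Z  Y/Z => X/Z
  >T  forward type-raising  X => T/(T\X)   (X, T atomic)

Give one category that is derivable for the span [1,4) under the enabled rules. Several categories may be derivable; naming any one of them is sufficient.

NP/N

[0,7] S   >
  [0,6] S/N   >
    [0,1] "city" : (S/N)/NP
    [1,6] NP   >
      [1,4] NP/N   >S
        [1,2] "under" : (NP/(N\NP))/N
        [2,4] (N\NP)/N   <
          [2,3] "song" : S
          [3,4] "quickly" : ((N\NP)/N)\S
      [4,6] N   <
        [4,5] "on" : N\PP
        [5,6] "today" : N\(N\PP)
  [6,7] "gave" : N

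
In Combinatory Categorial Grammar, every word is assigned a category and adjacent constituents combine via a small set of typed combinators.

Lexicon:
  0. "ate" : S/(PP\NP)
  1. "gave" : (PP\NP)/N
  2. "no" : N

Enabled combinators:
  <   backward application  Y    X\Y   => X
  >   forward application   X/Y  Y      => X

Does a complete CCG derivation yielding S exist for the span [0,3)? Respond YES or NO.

YES

[0,3] S   >
  [0,1] "ate" : S/(PP\NP)
  [1,3] PP\NP   >
    [1,2] "gave" : (PP\NP)/N
    [2,3] "no" : N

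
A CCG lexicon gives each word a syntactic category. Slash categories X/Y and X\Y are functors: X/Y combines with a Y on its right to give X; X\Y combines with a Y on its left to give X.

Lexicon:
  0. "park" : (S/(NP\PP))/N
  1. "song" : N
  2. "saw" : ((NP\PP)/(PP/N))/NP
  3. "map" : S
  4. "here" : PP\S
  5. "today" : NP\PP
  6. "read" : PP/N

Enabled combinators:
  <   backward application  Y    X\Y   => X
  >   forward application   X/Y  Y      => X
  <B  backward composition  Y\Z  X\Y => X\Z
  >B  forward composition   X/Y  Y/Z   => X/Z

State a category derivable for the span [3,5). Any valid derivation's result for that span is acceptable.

[0,7] S   >
  [0,2] S/(NP\PP)   >
    [0,1] "park" : (S/(NP\PP))/N
    [1,2] "song" : N
  [2,7] NP\PP   >
    [2,6] (NP\PP)/(PP/N)   >
      [2,3] "saw" : ((NP\PP)/(PP/N))/NP
      [3,6] NP   <
        [3,5] PP   <
          [3,4] "map" : S
          [4,5] "here" : PP\S
        [5,6] "today" : NP\PP
    [6,7] "read" : PP/N

PP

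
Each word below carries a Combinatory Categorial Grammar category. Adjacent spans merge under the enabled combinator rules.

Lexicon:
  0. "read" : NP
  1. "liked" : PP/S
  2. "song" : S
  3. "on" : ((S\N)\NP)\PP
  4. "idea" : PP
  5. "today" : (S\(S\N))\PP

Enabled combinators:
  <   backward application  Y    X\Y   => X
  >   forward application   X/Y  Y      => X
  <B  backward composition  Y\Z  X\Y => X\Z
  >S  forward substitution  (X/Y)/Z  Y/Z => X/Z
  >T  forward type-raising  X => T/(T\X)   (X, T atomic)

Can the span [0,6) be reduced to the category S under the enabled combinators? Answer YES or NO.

YES

[0,6] S   <
  [0,4] S\N   <
    [0,1] "read" : NP
    [1,4] (S\N)\NP   <
      [1,3] PP   >
        [1,2] "liked" : PP/S
        [2,3] "song" : S
      [3,4] "on" : ((S\N)\NP)\PP
  [4,6] S\(S\N)   <
    [4,5] "idea" : PP
    [5,6] "today" : (S\(S\N))\PP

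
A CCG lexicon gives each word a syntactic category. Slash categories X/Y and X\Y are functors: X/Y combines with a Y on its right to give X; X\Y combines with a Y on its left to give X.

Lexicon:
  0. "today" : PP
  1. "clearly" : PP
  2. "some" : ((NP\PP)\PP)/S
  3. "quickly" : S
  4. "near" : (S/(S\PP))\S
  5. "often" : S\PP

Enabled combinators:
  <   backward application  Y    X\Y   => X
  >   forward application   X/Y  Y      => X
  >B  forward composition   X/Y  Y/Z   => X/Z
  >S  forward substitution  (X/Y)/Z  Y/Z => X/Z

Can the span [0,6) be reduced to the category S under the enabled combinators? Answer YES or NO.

PP PP ((NP\PP)\PP)/S S (S/(S\PP))\S S\PP
CKY chart[0,6] = {NP}; S ∉ chart

NO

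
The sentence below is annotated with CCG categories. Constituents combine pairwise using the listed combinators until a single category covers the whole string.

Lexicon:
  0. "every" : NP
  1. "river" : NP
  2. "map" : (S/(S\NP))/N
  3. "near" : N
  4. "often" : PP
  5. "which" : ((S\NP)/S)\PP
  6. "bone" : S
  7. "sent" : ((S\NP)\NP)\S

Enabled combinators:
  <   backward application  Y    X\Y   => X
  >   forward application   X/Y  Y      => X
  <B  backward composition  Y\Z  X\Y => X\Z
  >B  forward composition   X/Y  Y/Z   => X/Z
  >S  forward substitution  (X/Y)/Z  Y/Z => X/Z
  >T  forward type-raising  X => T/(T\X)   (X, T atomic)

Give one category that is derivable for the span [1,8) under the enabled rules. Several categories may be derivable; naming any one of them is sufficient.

S\NP

[0,8] S   <
  [0,1] "every" : NP
  [1,8] S\NP   <
    [1,2] "river" : NP
    [2,8] (S\NP)\NP   <
      [2,7] S   >
        [2,4] S/(S\NP)   >
          [2,3] "map" : (S/(S\NP))/N
          [3,4] "near" : N
        [4,7] S\NP   >
          [4,6] (S\NP)/S   <
            [4,5] "often" : PP
            [5,6] "which" : ((S\NP)/S)\PP
          [6,7] "bone" : S
      [7,8] "sent" : ((S\NP)\NP)\S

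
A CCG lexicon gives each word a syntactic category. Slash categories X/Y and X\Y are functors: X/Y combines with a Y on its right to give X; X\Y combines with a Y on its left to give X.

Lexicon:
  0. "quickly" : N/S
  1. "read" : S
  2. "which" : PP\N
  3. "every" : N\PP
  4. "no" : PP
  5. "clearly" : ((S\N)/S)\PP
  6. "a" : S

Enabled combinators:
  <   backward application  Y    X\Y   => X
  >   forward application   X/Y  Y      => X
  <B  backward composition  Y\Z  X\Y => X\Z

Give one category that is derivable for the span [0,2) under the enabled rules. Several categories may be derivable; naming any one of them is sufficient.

[0,7] S   <
  [0,2] N   >
    [0,1] "quickly" : N/S
    [1,2] "read" : S
  [2,7] S\N   <B
    [2,4] N\N   <B
      [2,3] "which" : PP\N
      [3,4] "every" : N\PP
    [4,7] S\N   >
      [4,6] (S\N)/S   <
        [4,5] "no" : PP
        [5,6] "clearly" : ((S\N)/S)\PP
      [6,7] "a" : S

N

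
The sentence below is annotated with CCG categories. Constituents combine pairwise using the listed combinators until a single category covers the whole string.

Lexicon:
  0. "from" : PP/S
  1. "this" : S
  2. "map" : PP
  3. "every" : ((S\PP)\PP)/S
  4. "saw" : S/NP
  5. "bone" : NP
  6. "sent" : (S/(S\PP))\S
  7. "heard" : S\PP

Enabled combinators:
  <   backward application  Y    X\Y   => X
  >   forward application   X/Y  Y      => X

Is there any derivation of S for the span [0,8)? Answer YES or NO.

YES

[0,8] S   >
  [0,7] S/(S\PP)   <
    [0,6] S   <
      [0,2] PP   >
        [0,1] "from" : PP/S
        [1,2] "this" : S
      [2,6] S\PP   <
        [2,3] "map" : PP
        [3,6] (S\PP)\PP   >
          [3,4] "every" : ((S\PP)\PP)/S
          [4,6] S   >
            [4,5] "saw" : S/NP
            [5,6] "bone" : NP
    [6,7] "sent" : (S/(S\PP))\S
  [7,8] "heard" : S\PP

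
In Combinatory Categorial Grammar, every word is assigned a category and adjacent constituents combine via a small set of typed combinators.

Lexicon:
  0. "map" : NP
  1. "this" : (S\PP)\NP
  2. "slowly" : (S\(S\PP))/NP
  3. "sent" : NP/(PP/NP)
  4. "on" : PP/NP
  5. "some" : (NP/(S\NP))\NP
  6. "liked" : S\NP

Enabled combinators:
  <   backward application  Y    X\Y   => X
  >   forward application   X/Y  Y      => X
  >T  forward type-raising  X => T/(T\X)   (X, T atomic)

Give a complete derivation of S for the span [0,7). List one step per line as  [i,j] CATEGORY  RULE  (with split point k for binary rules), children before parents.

[0,7] S   <
  [0,2] S\PP   <
    [0,1] "map" : NP
    [1,2] "this" : (S\PP)\NP
  [2,7] S\(S\PP)   >
    [2,3] "slowly" : (S\(S\PP))/NP
    [3,7] NP   >
      [3,6] NP/(S\NP)   <
        [3,5] NP   >
          [3,4] "sent" : NP/(PP/NP)
          [4,5] "on" : PP/NP
        [5,6] "some" : (NP/(S\NP))\NP
      [6,7] "liked" : S\NP

[0,1] NP  lex  "map"
[1,2] (S\PP)\NP  lex  "this"
[0,2] S\PP  <  k=1
[2,3] (S\(S\PP))/NP  lex  "slowly"
[3,4] NP/(PP/NP)  lex  "sent"
[4,5] PP/NP  lex  "on"
[3,5] NP  >  k=4
[5,6] (NP/(S\NP))\NP  lex  "some"
[3,6] NP/(S\NP)  <  k=5
[6,7] S\NP  lex  "liked"
[3,7] NP  >  k=6
[2,7] S\(S\PP)  >  k=3
[0,7] S  <  k=2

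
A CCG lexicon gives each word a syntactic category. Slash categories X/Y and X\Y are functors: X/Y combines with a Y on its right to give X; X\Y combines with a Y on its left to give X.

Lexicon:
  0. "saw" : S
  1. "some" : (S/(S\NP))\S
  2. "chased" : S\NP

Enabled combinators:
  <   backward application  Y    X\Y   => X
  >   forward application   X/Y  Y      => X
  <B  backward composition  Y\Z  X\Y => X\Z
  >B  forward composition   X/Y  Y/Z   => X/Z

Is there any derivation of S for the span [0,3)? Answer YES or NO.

[0,3] S   >
  [0,2] S/(S\NP)   <
    [0,1] "saw" : S
    [1,2] "some" : (S/(S\NP))\S
  [2,3] "chased" : S\NP

YES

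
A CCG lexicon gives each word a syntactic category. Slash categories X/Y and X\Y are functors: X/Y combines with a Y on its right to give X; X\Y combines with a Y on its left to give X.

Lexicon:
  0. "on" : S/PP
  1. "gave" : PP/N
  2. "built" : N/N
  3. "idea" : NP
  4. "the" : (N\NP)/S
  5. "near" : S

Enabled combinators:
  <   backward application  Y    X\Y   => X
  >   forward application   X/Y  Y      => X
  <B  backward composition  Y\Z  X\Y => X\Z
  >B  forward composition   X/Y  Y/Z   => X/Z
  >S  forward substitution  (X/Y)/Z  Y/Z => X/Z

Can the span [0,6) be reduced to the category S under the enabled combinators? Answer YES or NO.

YES

[0,6] S   >
  [0,1] "on" : S/PP
  [1,6] PP   >
    [1,3] PP/N   >B
      [1,2] "gave" : PP/N
      [2,3] "built" : N/N
    [3,6] N   <
      [3,4] "idea" : NP
      [4,6] N\NP   >
        [4,5] "the" : (N\NP)/S
        [5,6] "near" : S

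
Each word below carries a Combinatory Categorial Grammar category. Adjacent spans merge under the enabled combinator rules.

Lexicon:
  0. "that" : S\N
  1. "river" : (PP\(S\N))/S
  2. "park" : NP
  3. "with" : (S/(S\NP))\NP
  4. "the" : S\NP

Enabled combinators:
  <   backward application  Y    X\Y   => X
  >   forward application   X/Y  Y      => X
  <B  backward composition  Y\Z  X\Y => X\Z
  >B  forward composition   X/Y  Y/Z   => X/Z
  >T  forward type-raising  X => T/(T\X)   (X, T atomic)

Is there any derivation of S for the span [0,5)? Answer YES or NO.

S\N (PP\(S\N))/S NP (S/(S\NP))\NP S\NP
CKY chart[0,5] = {N/(N\PP), NP/(NP\PP), PP, PP/(PP\PP), S/(S\PP)}; S ∉ chart

NO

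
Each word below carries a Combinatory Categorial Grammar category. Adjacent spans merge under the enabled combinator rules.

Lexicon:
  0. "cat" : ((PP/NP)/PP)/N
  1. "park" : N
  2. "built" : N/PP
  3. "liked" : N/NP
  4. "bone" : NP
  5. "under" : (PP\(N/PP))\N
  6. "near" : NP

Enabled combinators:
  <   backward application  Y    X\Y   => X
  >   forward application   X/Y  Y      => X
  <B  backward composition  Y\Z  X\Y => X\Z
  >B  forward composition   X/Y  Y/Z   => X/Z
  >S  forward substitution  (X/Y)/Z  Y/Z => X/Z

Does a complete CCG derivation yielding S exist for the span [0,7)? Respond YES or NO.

((PP/NP)/PP)/N N N/PP N/NP NP (PP\(N/PP))\N NP
CKY chart[0,7] = {PP}; S ∉ chart

NO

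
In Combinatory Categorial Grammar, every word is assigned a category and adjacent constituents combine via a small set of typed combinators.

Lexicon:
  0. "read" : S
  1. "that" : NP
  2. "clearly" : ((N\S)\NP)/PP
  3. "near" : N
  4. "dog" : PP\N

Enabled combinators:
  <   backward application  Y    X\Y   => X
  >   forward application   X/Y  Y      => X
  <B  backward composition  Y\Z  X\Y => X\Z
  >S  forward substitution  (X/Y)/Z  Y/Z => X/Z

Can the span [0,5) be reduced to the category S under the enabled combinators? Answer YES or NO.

S NP ((N\S)\NP)/PP N PP\N
CKY chart[0,5] = {N}; S ∉ chart

NO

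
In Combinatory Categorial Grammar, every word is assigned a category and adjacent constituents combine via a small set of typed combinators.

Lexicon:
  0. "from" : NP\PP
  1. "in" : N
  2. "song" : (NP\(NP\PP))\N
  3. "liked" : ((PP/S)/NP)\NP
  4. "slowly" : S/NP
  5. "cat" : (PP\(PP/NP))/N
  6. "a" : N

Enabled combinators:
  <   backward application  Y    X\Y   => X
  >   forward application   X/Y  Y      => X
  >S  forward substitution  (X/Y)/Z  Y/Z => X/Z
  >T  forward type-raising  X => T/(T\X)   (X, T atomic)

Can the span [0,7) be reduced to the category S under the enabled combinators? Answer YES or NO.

NO

NP\PP N (NP\(NP\PP))\N ((PP/S)/NP)\NP S/NP (PP\(PP/NP))/N N
CKY chart[0,7] = {N/(N\PP), NP/(NP\PP), PP, PP/(PP\PP), S/(S\PP)}; S ∉ chart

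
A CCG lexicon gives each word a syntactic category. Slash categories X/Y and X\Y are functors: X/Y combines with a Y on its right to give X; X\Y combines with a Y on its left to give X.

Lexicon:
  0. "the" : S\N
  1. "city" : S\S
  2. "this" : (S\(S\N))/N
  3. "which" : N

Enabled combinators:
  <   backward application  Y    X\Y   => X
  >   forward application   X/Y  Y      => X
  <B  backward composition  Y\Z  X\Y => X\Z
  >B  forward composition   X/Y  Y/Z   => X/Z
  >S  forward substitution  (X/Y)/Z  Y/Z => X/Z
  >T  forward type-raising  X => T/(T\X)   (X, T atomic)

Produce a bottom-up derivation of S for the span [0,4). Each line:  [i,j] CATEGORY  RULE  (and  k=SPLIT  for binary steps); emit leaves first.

[0,1] S\N  lex  "the"
[1,2] S\S  lex  "city"
[0,2] S\N  <B  k=1
[2,3] (S\(S\N))/N  lex  "this"
[3,4] N  lex  "which"
[2,4] S\(S\N)  >  k=3
[0,4] S  <  k=2

[0,4] S   <
  [0,2] S\N   <B
    [0,1] "the" : S\N
    [1,2] "city" : S\S
  [2,4] S\(S\N)   >
    [2,3] "this" : (S\(S\N))/N
    [3,4] "which" : N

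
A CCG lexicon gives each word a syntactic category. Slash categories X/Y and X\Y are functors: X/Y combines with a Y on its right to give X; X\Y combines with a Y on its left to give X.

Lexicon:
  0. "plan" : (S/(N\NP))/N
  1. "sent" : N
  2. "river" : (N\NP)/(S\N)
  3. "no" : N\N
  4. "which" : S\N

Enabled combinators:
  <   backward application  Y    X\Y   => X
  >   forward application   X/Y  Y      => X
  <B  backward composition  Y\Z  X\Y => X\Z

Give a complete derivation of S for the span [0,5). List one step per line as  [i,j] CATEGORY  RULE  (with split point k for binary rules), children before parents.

[0,1] (S/(N\NP))/N  lex  "plan"
[1,2] N  lex  "sent"
[0,2] S/(N\NP)  >  k=1
[2,3] (N\NP)/(S\N)  lex  "river"
[3,4] N\N  lex  "no"
[4,5] S\N  lex  "which"
[3,5] S\N  <B  k=4
[2,5] N\NP  >  k=3
[0,5] S  >  k=2

[0,5] S   >
  [0,2] S/(N\NP)   >
    [0,1] "plan" : (S/(N\NP))/N
    [1,2] "sent" : N
  [2,5] N\NP   >
    [2,3] "river" : (N\NP)/(S\N)
    [3,5] S\N   <B
      [3,4] "no" : N\N
      [4,5] "which" : S\N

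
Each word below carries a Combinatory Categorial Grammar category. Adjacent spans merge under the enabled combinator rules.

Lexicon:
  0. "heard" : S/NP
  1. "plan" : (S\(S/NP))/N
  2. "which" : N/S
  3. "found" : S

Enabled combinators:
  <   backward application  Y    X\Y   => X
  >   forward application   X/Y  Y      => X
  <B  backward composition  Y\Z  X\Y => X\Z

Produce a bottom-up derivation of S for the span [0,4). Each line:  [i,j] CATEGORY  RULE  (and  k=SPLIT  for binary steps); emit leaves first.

[0,1] S/NP  lex  "heard"
[1,2] (S\(S/NP))/N  lex  "plan"
[2,3] N/S  lex  "which"
[3,4] S  lex  "found"
[2,4] N  >  k=3
[1,4] S\(S/NP)  >  k=2
[0,4] S  <  k=1

[0,4] S   <
  [0,1] "heard" : S/NP
  [1,4] S\(S/NP)   >
    [1,2] "plan" : (S\(S/NP))/N
    [2,4] N   >
      [2,3] "which" : N/S
      [3,4] "found" : S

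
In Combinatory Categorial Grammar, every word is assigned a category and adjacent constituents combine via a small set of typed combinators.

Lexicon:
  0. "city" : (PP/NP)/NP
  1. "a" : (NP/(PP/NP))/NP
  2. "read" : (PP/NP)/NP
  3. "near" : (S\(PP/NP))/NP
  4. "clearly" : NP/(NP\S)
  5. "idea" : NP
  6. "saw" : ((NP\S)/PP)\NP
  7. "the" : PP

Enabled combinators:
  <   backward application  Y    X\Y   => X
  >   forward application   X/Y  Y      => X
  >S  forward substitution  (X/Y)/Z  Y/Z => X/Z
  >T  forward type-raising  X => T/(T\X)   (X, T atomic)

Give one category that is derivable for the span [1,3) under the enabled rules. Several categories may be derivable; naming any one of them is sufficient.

NP/NP

[0,8] S   <
  [0,3] PP/NP   >S
    [0,1] "city" : (PP/NP)/NP
    [1,3] NP/NP   >S
      [1,2] "a" : (NP/(PP/NP))/NP
      [2,3] "read" : (PP/NP)/NP
  [3,8] S\(PP/NP)   >
    [3,4] "near" : (S\(PP/NP))/NP
    [4,8] NP   >
      [4,5] "clearly" : NP/(NP\S)
      [5,8] NP\S   >
        [5,7] (NP\S)/PP   <
          [5,6] "idea" : NP
          [6,7] "saw" : ((NP\S)/PP)\NP
        [7,8] "the" : PP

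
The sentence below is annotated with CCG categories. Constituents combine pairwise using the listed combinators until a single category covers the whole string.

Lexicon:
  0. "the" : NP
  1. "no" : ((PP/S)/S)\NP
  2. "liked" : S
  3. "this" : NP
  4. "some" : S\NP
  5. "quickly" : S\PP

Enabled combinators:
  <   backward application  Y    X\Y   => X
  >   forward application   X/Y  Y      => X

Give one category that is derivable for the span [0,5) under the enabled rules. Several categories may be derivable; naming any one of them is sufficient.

[0,6] S   <
  [0,5] PP   >
    [0,3] PP/S   >
      [0,2] (PP/S)/S   <
        [0,1] "the" : NP
        [1,2] "no" : ((PP/S)/S)\NP
      [2,3] "liked" : S
    [3,5] S   <
      [3,4] "this" : NP
      [4,5] "some" : S\NP
  [5,6] "quickly" : S\PP

PP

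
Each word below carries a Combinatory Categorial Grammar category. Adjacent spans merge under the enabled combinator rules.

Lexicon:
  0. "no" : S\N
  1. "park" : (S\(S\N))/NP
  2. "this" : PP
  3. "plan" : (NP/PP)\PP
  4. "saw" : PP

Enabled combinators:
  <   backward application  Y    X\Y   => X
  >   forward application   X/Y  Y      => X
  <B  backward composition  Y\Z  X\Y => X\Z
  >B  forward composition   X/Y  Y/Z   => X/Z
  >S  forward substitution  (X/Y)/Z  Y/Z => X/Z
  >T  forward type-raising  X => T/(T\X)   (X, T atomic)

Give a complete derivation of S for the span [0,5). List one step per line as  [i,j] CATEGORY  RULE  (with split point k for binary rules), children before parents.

[0,1] S\N  lex  "no"
[1,2] (S\(S\N))/NP  lex  "park"
[2,3] PP  lex  "this"
[3,4] (NP/PP)\PP  lex  "plan"
[2,4] NP/PP  <  k=3
[4,5] PP  lex  "saw"
[2,5] NP  >  k=4
[1,5] S\(S\N)  >  k=2
[0,5] S  <  k=1

[0,5] S   <
  [0,1] "no" : S\N
  [1,5] S\(S\N)   >
    [1,2] "park" : (S\(S\N))/NP
    [2,5] NP   >
      [2,4] NP/PP   <
        [2,3] "this" : PP
        [3,4] "plan" : (NP/PP)\PP
      [4,5] "saw" : PP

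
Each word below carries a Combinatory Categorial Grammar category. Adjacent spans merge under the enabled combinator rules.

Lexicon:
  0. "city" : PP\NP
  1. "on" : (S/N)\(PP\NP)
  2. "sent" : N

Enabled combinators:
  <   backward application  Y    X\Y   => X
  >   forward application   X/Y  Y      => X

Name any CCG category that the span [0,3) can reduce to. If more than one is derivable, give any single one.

[0,3] S   >
  [0,2] S/N   <
    [0,1] "city" : PP\NP
    [1,2] "on" : (S/N)\(PP\NP)
  [2,3] "sent" : N

S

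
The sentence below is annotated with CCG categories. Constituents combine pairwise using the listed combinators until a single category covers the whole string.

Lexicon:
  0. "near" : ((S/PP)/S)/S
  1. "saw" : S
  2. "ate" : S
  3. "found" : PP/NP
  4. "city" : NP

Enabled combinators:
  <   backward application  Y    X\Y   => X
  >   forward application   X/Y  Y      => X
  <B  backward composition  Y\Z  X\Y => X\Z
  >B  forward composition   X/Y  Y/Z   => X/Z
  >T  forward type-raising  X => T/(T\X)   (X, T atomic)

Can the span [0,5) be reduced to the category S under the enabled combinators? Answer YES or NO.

YES

[0,5] S   >
  [0,4] S/NP   >B
    [0,3] S/PP   >
      [0,2] (S/PP)/S   >
        [0,1] "near" : ((S/PP)/S)/S
        [1,2] "saw" : S
      [2,3] "ate" : S
    [3,4] "found" : PP/NP
  [4,5] "city" : NP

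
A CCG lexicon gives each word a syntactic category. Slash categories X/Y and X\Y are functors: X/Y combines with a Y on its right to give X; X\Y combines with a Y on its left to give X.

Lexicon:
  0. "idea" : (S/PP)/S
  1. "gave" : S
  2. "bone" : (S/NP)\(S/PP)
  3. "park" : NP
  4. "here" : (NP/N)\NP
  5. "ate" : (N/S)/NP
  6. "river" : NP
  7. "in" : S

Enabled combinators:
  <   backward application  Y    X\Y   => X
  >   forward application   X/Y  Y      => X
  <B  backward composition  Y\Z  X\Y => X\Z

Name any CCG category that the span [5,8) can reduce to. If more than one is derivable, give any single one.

[0,8] S   >
  [0,3] S/NP   <
    [0,2] S/PP   >
      [0,1] "idea" : (S/PP)/S
      [1,2] "gave" : S
    [2,3] "bone" : (S/NP)\(S/PP)
  [3,8] NP   >
    [3,5] NP/N   <
      [3,4] "park" : NP
      [4,5] "here" : (NP/N)\NP
    [5,8] N   >
      [5,7] N/S   >
        [5,6] "ate" : (N/S)/NP
        [6,7] "river" : NP
      [7,8] "in" : S

N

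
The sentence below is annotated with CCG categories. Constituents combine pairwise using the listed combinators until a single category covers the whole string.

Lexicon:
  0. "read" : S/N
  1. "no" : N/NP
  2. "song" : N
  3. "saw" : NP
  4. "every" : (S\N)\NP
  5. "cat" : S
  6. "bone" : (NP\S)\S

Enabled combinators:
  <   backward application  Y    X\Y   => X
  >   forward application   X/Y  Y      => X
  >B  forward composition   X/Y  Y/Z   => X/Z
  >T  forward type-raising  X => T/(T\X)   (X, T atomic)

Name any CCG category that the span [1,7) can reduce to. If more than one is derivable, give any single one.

[0,7] S   >
  [0,1] "read" : S/N
  [1,7] N   >
    [1,2] "no" : N/NP
    [2,7] NP   <
      [2,5] S   <
        [2,3] "song" : N
        [3,5] S\N   <
          [3,4] "saw" : NP
          [4,5] "every" : (S\N)\NP
      [5,7] NP\S   <
        [5,6] "cat" : S
        [6,7] "bone" : (NP\S)\S

N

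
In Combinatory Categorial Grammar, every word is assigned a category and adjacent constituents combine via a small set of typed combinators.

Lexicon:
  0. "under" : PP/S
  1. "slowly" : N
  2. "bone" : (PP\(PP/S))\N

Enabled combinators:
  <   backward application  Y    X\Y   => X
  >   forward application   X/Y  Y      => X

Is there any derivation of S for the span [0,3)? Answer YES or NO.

PP/S N (PP\(PP/S))\N
CKY chart[0,3] = {PP}; S ∉ chart

NO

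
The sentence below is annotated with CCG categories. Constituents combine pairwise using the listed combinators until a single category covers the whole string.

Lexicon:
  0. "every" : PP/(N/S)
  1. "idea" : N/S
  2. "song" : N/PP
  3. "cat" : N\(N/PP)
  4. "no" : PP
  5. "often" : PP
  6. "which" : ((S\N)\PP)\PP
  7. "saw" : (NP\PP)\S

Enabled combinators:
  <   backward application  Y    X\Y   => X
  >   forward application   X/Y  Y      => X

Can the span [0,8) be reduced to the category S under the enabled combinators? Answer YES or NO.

PP/(N/S) N/S N/PP N\(N/PP) PP PP ((S\N)\PP)\PP (NP\PP)\S
CKY chart[0,8] = {NP}; S ∉ chart

NO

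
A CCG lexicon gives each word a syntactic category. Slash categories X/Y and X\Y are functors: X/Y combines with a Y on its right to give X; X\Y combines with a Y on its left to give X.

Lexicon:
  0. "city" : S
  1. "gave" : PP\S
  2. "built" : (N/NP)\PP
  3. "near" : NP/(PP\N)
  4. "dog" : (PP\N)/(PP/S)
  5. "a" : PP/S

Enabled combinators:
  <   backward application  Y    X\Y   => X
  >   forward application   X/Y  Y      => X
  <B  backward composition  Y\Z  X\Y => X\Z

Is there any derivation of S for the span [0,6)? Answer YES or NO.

NO

S PP\S (N/NP)\PP NP/(PP\N) (PP\N)/(PP/S) PP/S
CKY chart[0,6] = {N}; S ∉ chart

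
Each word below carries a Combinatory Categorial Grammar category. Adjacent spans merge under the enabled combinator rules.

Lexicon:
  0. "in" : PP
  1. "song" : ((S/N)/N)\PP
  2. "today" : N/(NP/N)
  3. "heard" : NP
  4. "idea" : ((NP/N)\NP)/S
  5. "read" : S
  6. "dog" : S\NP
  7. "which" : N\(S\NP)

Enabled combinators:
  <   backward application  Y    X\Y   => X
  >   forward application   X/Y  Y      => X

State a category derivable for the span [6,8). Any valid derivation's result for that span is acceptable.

N

[0,8] S   >
  [0,6] S/N   >
    [0,2] (S/N)/N   <
      [0,1] "in" : PP
      [1,2] "song" : ((S/N)/N)\PP
    [2,6] N   >
      [2,3] "today" : N/(NP/N)
      [3,6] NP/N   <
        [3,4] "heard" : NP
        [4,6] (NP/N)\NP   >
          [4,5] "idea" : ((NP/N)\NP)/S
          [5,6] "read" : S
  [6,8] N   <
    [6,7] "dog" : S\NP
    [7,8] "which" : N\(S\NP)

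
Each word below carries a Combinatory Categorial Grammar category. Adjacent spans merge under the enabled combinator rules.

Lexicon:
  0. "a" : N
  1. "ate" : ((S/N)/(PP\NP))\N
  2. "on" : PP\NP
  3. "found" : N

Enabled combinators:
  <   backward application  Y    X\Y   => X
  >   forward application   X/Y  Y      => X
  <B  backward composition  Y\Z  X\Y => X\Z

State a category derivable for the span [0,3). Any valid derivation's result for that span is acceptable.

S/N

[0,4] S   >
  [0,3] S/N   >
    [0,2] (S/N)/(PP\NP)   <
      [0,1] "a" : N
      [1,2] "ate" : ((S/N)/(PP\NP))\N
    [2,3] "on" : PP\NP
  [3,4] "found" : N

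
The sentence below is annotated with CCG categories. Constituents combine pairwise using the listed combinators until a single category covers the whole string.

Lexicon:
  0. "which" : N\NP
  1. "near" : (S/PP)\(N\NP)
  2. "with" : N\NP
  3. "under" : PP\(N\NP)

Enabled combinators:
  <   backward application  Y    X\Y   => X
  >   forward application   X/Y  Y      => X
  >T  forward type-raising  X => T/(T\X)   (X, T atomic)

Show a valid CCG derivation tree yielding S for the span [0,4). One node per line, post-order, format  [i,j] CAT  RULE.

[0,4] S   >
  [0,2] S/PP   <
    [0,1] "which" : N\NP
    [1,2] "near" : (S/PP)\(N\NP)
  [2,4] PP   <
    [2,3] "with" : N\NP
    [3,4] "under" : PP\(N\NP)

[0,1] N\NP  lex  "which"
[1,2] (S/PP)\(N\NP)  lex  "near"
[0,2] S/PP  <  k=1
[2,3] N\NP  lex  "with"
[3,4] PP\(N\NP)  lex  "under"
[2,4] PP  <  k=3
[0,4] S  >  k=2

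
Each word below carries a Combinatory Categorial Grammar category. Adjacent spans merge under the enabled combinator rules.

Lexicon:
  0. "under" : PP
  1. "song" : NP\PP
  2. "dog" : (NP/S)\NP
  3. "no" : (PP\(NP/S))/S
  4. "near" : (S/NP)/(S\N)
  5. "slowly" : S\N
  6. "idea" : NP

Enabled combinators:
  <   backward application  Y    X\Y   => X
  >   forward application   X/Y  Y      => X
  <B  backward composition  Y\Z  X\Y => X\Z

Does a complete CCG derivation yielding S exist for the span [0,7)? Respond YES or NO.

PP NP\PP (NP/S)\NP (PP\(NP/S))/S (S/NP)/(S\N) S\N NP
CKY chart[0,7] = {PP}; S ∉ chart

NO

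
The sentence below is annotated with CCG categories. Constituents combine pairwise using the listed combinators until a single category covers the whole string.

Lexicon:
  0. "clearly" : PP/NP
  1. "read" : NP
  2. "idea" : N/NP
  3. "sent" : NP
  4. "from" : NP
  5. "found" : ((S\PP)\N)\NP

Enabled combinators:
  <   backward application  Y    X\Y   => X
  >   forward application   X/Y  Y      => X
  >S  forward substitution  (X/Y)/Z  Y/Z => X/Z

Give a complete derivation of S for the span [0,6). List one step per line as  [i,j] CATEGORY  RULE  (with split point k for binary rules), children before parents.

[0,1] PP/NP  lex  "clearly"
[1,2] NP  lex  "read"
[0,2] PP  >  k=1
[2,3] N/NP  lex  "idea"
[3,4] NP  lex  "sent"
[2,4] N  >  k=3
[4,5] NP  lex  "from"
[5,6] ((S\PP)\N)\NP  lex  "found"
[4,6] (S\PP)\N  <  k=5
[2,6] S\PP  <  k=4
[0,6] S  <  k=2

[0,6] S   <
  [0,2] PP   >
    [0,1] "clearly" : PP/NP
    [1,2] "read" : NP
  [2,6] S\PP   <
    [2,4] N   >
      [2,3] "idea" : N/NP
      [3,4] "sent" : NP
    [4,6] (S\PP)\N   <
      [4,5] "from" : NP
      [5,6] "found" : ((S\PP)\N)\NP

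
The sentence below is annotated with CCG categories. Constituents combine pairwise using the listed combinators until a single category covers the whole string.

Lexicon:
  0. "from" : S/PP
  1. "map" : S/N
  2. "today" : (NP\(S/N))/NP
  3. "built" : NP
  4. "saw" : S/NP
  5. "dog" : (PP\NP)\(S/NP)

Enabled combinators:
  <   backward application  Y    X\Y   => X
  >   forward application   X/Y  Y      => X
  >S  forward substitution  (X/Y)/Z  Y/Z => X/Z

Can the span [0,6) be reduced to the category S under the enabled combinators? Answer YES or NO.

YES

[0,6] S   >
  [0,1] "from" : S/PP
  [1,6] PP   <
    [1,4] NP   <
      [1,2] "map" : S/N
      [2,4] NP\(S/N)   >
        [2,3] "today" : (NP\(S/N))/NP
        [3,4] "built" : NP
    [4,6] PP\NP   <
      [4,5] "saw" : S/NP
      [5,6] "dog" : (PP\NP)\(S/NP)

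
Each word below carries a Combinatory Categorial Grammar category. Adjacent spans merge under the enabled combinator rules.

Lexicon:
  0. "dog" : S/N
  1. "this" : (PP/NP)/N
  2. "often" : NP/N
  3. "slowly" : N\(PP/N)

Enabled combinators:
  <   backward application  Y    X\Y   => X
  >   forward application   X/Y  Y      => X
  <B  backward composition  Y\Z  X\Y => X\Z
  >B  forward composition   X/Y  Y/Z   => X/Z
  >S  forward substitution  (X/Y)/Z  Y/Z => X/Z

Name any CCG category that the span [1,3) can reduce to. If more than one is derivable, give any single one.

[0,4] S   >
  [0,1] "dog" : S/N
  [1,4] N   <
    [1,3] PP/N   >S
      [1,2] "this" : (PP/NP)/N
      [2,3] "often" : NP/N
    [3,4] "slowly" : N\(PP/N)

PP/N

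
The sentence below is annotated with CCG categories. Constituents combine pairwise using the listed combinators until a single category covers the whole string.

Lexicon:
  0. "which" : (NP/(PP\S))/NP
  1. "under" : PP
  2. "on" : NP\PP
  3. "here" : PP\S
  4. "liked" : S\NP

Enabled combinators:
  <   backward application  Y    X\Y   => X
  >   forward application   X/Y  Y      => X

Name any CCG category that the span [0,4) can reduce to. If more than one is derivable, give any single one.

NP

[0,5] S   <
  [0,4] NP   >
    [0,3] NP/(PP\S)   >
      [0,1] "which" : (NP/(PP\S))/NP
      [1,3] NP   <
        [1,2] "under" : PP
        [2,3] "on" : NP\PP
    [3,4] "here" : PP\S
  [4,5] "liked" : S\NP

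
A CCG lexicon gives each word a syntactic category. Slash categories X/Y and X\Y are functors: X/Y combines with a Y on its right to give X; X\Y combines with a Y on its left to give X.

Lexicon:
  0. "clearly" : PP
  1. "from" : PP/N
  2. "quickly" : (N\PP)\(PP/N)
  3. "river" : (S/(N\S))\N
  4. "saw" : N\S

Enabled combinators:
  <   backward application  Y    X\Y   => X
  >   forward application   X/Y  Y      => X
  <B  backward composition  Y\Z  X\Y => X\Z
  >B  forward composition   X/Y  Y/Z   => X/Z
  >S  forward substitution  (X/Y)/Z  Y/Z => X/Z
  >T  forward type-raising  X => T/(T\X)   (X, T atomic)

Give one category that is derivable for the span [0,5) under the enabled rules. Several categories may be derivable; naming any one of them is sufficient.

S

[0,5] S   >
  [0,4] S/(N\S)   <
    [0,3] N   >
      [0,1] N/(N\PP)   >T
        [0,1] "clearly" : PP
      [1,3] N\PP   <
        [1,2] "from" : PP/N
        [2,3] "quickly" : (N\PP)\(PP/N)
    [3,4] "river" : (S/(N\S))\N
  [4,5] "saw" : N\S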